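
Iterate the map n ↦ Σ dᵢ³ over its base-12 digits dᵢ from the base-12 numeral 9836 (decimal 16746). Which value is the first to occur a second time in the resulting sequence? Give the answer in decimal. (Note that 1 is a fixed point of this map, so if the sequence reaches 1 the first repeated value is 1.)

1539

16746 = (9,8,3,6)_12 → 9³ + 8³ + 3³ + 6³ = 1484
1484 = (10,3,8)_12 → 10³ + 3³ + 8³ = 1539
1539 = (10,8,3)_12 → 10³ + 8³ + 3³ = 1539  — 1539 already appeared earlier.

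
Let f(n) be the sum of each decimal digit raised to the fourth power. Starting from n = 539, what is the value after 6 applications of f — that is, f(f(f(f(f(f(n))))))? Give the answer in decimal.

539 → 5⁴ + 3⁴ + 9⁴ = 625 + 81 + 6561 = 7267
7267 → 7⁴ + 2⁴ + 6⁴ + 7⁴ = 2401 + 16 + 1296 + 2401 = 6114
6114 → 6⁴ + 1⁴ + 1⁴ + 4⁴ = 1296 + 1 + 1 + 256 = 1554
1554 → 1⁴ + 5⁴ + 5⁴ + 4⁴ = 1 + 625 + 625 + 256 = 1507
1507 → 1⁴ + 5⁴ + 0⁴ + 7⁴ = 1 + 625 + 0 + 2401 = 3027
3027 → 3⁴ + 0⁴ + 2⁴ + 7⁴ = 81 + 0 + 16 + 2401 = 2498

2498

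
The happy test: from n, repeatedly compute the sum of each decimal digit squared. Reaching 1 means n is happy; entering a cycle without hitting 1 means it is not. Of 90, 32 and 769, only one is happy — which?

32

90: 90 → 81 → 65 → 61 → 37 → 58 → 89 → 145 → 42 → 20 → 4 → 16 → 37  — repeats 37 (not happy)
32: 32 → 13 → 10 → 1  — reaches 1 (happy)
769: 769 → 166 → 73 → 58 → 89 → 145 → 42 → 20 → 4 → 16 → 37 → 58  — repeats 58 (not happy)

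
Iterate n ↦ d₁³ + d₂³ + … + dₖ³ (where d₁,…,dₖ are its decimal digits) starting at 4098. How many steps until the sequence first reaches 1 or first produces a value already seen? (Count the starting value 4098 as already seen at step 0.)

3

4098 → 1305
1305 → 153
153 → 153  — 153 repeats.
That took 3 steps.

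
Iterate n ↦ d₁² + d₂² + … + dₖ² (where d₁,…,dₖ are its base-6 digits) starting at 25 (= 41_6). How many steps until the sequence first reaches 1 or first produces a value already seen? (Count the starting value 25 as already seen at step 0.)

8

25 = (4,1)_6 → 17
17 = (2,5)_6 → 29
29 = (4,5)_6 → 41
41 = (1,0,5)_6 → 26
26 = (4,2)_6 → 20
20 = (3,2)_6 → 13
13 = (2,1)_6 → 5
5 = (5)_6 → 25  — 25 repeats.
That took 8 steps.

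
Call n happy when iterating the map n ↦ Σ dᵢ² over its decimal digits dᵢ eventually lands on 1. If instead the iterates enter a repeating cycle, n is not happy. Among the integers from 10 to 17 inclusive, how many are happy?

10: 10 → 1  (reaches 1)
11: 11 → 2 → 4 → 16 → 37 → 58 → 89 → 145 → 42 → 20 → 4  (repeats 4)
12: 12 → 5 → 25 → 29 → 85 → 89 → 145 → 42 → 20 → 4 → 16 → 37 → 58 → 89  (repeats 89)
13: 13 → 10 → 1  (reaches 1)
14: 14 → 17 → 50 → 25 → 29 → 85 → 89 → 145 → 42 → 20 → 4 → 16 → 37 → 58 → 89  (repeats 89)
15: 15 → 26 → 40 → 16 → 37 → 58 → 89 → 145 → 42 → 20 → 4 → 16  (repeats 16)
16: 16 → 37 → 58 → 89 → 145 → 42 → 20 → 4 → 16  (repeats 16)
17: 17 → 50 → 25 → 29 → 85 → 89 → 145 → 42 → 20 → 4 → 16 → 37 → 58 → 89  (repeats 89)
happy: 10, 13

2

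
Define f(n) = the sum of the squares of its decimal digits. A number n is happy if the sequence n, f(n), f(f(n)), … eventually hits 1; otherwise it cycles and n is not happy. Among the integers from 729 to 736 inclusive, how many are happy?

1

729: 729 → 134 → 26 → 40 → 16 → 37 → 58 → 89 → 145 → 42 → 20 → 4 → 16  (repeats 16)
730: 730 → 58 → 89 → 145 → 42 → 20 → 4 → 16 → 37 → 58  (repeats 58)
731: 731 → 59 → 106 → 37 → 58 → 89 → 145 → 42 → 20 → 4 → 16 → 37  (repeats 37)
732: 732 → 62 → 40 → 16 → 37 → 58 → 89 → 145 → 42 → 20 → 4 → 16  (repeats 16)
733: 733 → 67 → 85 → 89 → 145 → 42 → 20 → 4 → 16 → 37 → 58 → 89  (repeats 89)
734: 734 → 74 → 65 → 61 → 37 → 58 → 89 → 145 → 42 → 20 → 4 → 16 → 37  (repeats 37)
735: 735 → 83 → 73 → 58 → 89 → 145 → 42 → 20 → 4 → 16 → 37 → 58  (repeats 58)
736: 736 → 94 → 97 → 130 → 10 → 1  (reaches 1)
happy: 736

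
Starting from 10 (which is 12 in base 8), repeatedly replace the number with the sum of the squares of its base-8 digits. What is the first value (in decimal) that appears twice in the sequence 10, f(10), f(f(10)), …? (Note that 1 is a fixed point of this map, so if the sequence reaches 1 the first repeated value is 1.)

10 = (1,2)_8 → 1² + 2² = 1 + 4 = 5
5 = (5)_8 → 5² = 25
25 = (3,1)_8 → 3² + 1² = 9 + 1 = 10  — 10 already appeared earlier.

10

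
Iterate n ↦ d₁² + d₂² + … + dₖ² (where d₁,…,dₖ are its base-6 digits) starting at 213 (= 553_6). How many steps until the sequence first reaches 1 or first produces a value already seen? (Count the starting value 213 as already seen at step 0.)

213 = (5,5,3)_6 → 5² + 5² + 3² = 59
59 = (1,3,5)_6 → 1² + 3² + 5² = 35
35 = (5,5)_6 → 5² + 5² = 50
50 = (1,2,2)_6 → 1² + 2² + 2² = 9
9 = (1,3)_6 → 1² + 3² = 10
10 = (1,4)_6 → 1² + 4² = 17
17 = (2,5)_6 → 2² + 5² = 29
29 = (4,5)_6 → 4² + 5² = 41
41 = (1,0,5)_6 → 1² + 0² + 5² = 26
26 = (4,2)_6 → 4² + 2² = 20
20 = (3,2)_6 → 3² + 2² = 13
13 = (2,1)_6 → 2² + 1² = 5
5 = (5)_6 → 5² = 25
25 = (4,1)_6 → 4² + 1² = 17  — 17 repeats.
That took 14 steps.

14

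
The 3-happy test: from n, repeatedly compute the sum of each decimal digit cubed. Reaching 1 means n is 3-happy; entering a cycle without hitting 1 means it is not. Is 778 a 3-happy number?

3-happy

778 → 7³ + 7³ + 8³ = 1198
1198 → 1³ + 1³ + 9³ + 8³ = 1243
1243 → 1³ + 2³ + 4³ + 3³ = 100
100 → 1³ + 0³ + 0³ = 1  — reached 1.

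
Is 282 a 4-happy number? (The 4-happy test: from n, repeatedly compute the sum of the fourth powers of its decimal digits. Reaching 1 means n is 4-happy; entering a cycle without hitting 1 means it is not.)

not 4-happy

282 → 2⁴ + 8⁴ + 2⁴ = 4128
4128 → 4⁴ + 1⁴ + 2⁴ + 8⁴ = 4369
4369 → 4⁴ + 3⁴ + 6⁴ + 9⁴ = 8194
8194 → 8⁴ + 1⁴ + 9⁴ + 4⁴ = 10914
10914 → 1⁴ + 0⁴ + 9⁴ + 1⁴ + 4⁴ = 6819
6819 → 6⁴ + 8⁴ + 1⁴ + 9⁴ = 11954
11954 → 1⁴ + 1⁴ + 9⁴ + 5⁴ + 4⁴ = 7444
7444 → 7⁴ + 4⁴ + 4⁴ + 4⁴ = 3169
3169 → 3⁴ + 1⁴ + 6⁴ + 9⁴ = 7939
7939 → 7⁴ + 9⁴ + 3⁴ + 9⁴ = 15604
15604 → 1⁴ + 5⁴ + 6⁴ + 0⁴ + 4⁴ = 2178
2178 → 2⁴ + 1⁴ + 7⁴ + 8⁴ = 6514
6514 → 6⁴ + 5⁴ + 1⁴ + 4⁴ = 2178  — 2178 already seen; the sequence cycles without reaching 1.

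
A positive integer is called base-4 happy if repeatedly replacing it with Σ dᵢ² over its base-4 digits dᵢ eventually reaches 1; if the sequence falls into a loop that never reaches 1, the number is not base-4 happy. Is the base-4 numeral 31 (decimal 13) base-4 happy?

base-4 happy

13 = (3,1)_4 → 3² + 1² = 10
10 = (2,2)_4 → 2² + 2² = 8
8 = (2,0)_4 → 2² + 0² = 4
4 = (1,0)_4 → 1² + 0² = 1  — reached 1.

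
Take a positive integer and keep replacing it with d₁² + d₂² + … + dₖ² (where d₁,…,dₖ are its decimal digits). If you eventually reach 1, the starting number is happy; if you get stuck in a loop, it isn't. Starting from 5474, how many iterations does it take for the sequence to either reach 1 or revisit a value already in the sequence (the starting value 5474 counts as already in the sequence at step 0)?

5474 → 5² + 4² + 7² + 4² = 106
106 → 1² + 0² + 6² = 37
37 → 3² + 7² = 58
58 → 5² + 8² = 89
89 → 8² + 9² = 145
145 → 1² + 4² + 5² = 42
42 → 4² + 2² = 20
20 → 2² + 0² = 4
4 → 4² = 16
16 → 1² + 6² = 37  — 37 repeats.
That took 10 steps.

10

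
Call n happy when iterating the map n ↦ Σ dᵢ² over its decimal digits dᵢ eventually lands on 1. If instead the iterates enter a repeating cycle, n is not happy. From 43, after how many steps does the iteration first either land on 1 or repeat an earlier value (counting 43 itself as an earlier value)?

12

43 → 4² + 3² = 25
25 → 2² + 5² = 29
29 → 2² + 9² = 85
85 → 8² + 5² = 89
89 → 8² + 9² = 145
145 → 1² + 4² + 5² = 42
42 → 4² + 2² = 20
20 → 2² + 0² = 4
4 → 4² = 16
16 → 1² + 6² = 37
37 → 3² + 7² = 58
58 → 5² + 8² = 89  — 89 repeats.
That took 12 steps.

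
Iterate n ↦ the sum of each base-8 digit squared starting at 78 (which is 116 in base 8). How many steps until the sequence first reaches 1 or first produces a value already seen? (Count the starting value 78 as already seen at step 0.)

3

78 = (1,1,6)_8 → 1² + 1² + 6² = 38
38 = (4,6)_8 → 4² + 6² = 52
52 = (6,4)_8 → 6² + 4² = 52  — 52 repeats.
That took 3 steps.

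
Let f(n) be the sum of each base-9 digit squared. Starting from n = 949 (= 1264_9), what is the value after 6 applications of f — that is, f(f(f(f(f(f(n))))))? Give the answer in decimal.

949 = (1,2,6,4)_9 → 57
57 = (6,3)_9 → 45
45 = (5,0)_9 → 25
25 = (2,7)_9 → 53
53 = (5,8)_9 → 89
89 = (1,0,8)_9 → 65

65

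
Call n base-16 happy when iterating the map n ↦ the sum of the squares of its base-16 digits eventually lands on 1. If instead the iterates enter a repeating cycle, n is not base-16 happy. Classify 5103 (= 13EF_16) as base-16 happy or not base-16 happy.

base-16 happy

5103 = (1,3,14,15)_16 → 1² + 3² + 14² + 15² = 1 + 9 + 196 + 225 = 431
431 = (1,10,15)_16 → 1² + 10² + 15² = 1 + 100 + 225 = 326
326 = (1,4,6)_16 → 1² + 4² + 6² = 1 + 16 + 36 = 53
53 = (3,5)_16 → 3² + 5² = 9 + 25 = 34
34 = (2,2)_16 → 2² + 2² = 4 + 4 = 8
8 = (8)_16 → 8² = 64
64 = (4,0)_16 → 4² + 0² = 16 + 0 = 16
16 = (1,0)_16 → 1² + 0² = 1 + 0 = 1  — reached 1.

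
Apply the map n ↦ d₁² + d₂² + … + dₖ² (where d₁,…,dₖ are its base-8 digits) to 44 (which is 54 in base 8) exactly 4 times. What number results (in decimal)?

26

44 = (5,4)_8 → 41
41 = (5,1)_8 → 26
26 = (3,2)_8 → 13
13 = (1,5)_8 → 26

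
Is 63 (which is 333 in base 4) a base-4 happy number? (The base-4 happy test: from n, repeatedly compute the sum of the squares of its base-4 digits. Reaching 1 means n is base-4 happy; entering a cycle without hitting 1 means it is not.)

base-4 happy

63 = (3,3,3)_4 → 3² + 3² + 3² = 9 + 9 + 9 = 27
27 = (1,2,3)_4 → 1² + 2² + 3² = 1 + 4 + 9 = 14
14 = (3,2)_4 → 3² + 2² = 9 + 4 = 13
13 = (3,1)_4 → 3² + 1² = 9 + 1 = 10
10 = (2,2)_4 → 2² + 2² = 4 + 4 = 8
8 = (2,0)_4 → 2² + 0² = 4 + 0 = 4
4 = (1,0)_4 → 1² + 0² = 1 + 0 = 1  — reached 1.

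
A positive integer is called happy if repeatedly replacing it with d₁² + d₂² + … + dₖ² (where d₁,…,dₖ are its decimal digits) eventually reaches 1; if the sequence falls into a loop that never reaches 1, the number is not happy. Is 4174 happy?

happy

4174 → 4² + 1² + 7² + 4² = 16 + 1 + 49 + 16 = 82
82 → 8² + 2² = 64 + 4 = 68
68 → 6² + 8² = 36 + 64 = 100
100 → 1² + 0² + 0² = 1 + 0 + 0 = 1  — reached 1.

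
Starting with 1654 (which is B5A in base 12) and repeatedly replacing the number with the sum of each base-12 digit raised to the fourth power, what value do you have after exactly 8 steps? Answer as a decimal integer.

1654 = (11,5,10)_12 → 11⁴ + 5⁴ + 10⁴ = 14641 + 625 + 10000 = 25266
25266 = (1,2,7,5,6)_12 → 1⁴ + 2⁴ + 7⁴ + 5⁴ + 6⁴ = 1 + 16 + 2401 + 625 + 1296 = 4339
4339 = (2,6,1,7)_12 → 2⁴ + 6⁴ + 1⁴ + 7⁴ = 16 + 1296 + 1 + 2401 = 3714
3714 = (2,1,9,6)_12 → 2⁴ + 1⁴ + 9⁴ + 6⁴ = 16 + 1 + 6561 + 1296 = 7874
7874 = (4,6,8,2)_12 → 4⁴ + 6⁴ + 8⁴ + 2⁴ = 256 + 1296 + 4096 + 16 = 5664
5664 = (3,3,4,0)_12 → 3⁴ + 3⁴ + 4⁴ + 0⁴ = 81 + 81 + 256 + 0 = 418
418 = (2,10,10)_12 → 2⁴ + 10⁴ + 10⁴ = 16 + 10000 + 10000 = 20016
20016 = (11,7,0,0)_12 → 11⁴ + 7⁴ + 0⁴ + 0⁴ = 14641 + 2401 + 0 + 0 = 17042

17042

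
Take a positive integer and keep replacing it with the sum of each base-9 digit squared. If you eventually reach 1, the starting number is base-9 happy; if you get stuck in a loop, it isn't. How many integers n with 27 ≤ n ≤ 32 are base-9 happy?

27: 27 → 9 → 1  — base-9 happy
28: 28 → 10 → 2 → 4 → 16 → 50 → 50  — not base-9 happy
29: 29 → 13 → 17 → 65 → 53 → 89 → 65  — not base-9 happy
30: 30 → 18 → 4 → 16 → 50 → 50  — not base-9 happy
31: 31 → 25 → 53 → 89 → 65 → 53  — not base-9 happy
32: 32 → 34 → 58 → 52 → 74 → 68 → 74  — not base-9 happy
base-9 happy: 27

1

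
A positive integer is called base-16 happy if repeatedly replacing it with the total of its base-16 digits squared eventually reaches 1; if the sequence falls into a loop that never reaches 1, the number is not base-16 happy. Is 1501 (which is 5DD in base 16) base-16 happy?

1501 = (5,13,13)_16 → 5² + 13² + 13² = 363
363 = (1,6,11)_16 → 1² + 6² + 11² = 158
158 = (9,14)_16 → 9² + 14² = 277
277 = (1,1,5)_16 → 1² + 1² + 5² = 27
27 = (1,11)_16 → 1² + 11² = 122
122 = (7,10)_16 → 7² + 10² = 149
149 = (9,5)_16 → 9² + 5² = 106
106 = (6,10)_16 → 6² + 10² = 136
136 = (8,8)_16 → 8² + 8² = 128
128 = (8,0)_16 → 8² + 0² = 64
64 = (4,0)_16 → 4² + 0² = 16
16 = (1,0)_16 → 1² + 0² = 1  — reached 1.

base-16 happy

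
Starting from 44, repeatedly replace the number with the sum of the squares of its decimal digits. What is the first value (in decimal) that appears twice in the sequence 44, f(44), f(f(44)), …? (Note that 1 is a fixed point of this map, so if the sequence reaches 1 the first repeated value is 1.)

44 → 4² + 4² = 16 + 16 = 32
32 → 3² + 2² = 9 + 4 = 13
13 → 1² + 3² = 1 + 9 = 10
10 → 1² + 0² = 1 + 0 = 1  — reached the fixed point 1.
1 → 1, so 1 is the first repeated value.

1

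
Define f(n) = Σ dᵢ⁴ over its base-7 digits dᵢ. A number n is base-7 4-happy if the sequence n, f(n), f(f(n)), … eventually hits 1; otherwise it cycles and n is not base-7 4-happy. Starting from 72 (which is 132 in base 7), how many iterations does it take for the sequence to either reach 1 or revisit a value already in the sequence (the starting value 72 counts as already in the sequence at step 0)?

72 = (1,3,2)_7 → 1⁴ + 3⁴ + 2⁴ = 1 + 81 + 16 = 98
98 = (2,0,0)_7 → 2⁴ + 0⁴ + 0⁴ = 16 + 0 + 0 = 16
16 = (2,2)_7 → 2⁴ + 2⁴ = 16 + 16 = 32
32 = (4,4)_7 → 4⁴ + 4⁴ = 256 + 256 = 512
512 = (1,3,3,1)_7 → 1⁴ + 3⁴ + 3⁴ + 1⁴ = 1 + 81 + 81 + 1 = 164
164 = (3,2,3)_7 → 3⁴ + 2⁴ + 3⁴ = 81 + 16 + 81 = 178
178 = (3,4,3)_7 → 3⁴ + 4⁴ + 3⁴ = 81 + 256 + 81 = 418
418 = (1,1,3,5)_7 → 1⁴ + 1⁴ + 3⁴ + 5⁴ = 1 + 1 + 81 + 625 = 708
708 = (2,0,3,1)_7 → 2⁴ + 0⁴ + 3⁴ + 1⁴ = 16 + 0 + 81 + 1 = 98  — 98 repeats.
That took 9 steps.

9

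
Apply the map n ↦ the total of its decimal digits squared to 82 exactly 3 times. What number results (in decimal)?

1

82 → 68
68 → 100
100 → 1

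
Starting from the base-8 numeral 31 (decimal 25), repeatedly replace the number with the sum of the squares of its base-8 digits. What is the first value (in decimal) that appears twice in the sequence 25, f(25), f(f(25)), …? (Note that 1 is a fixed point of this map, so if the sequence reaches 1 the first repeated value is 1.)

25

25 = (3,1)_8 → 3² + 1² = 10
10 = (1,2)_8 → 1² + 2² = 5
5 = (5)_8 → 5² = 25  — 25 already appeared earlier.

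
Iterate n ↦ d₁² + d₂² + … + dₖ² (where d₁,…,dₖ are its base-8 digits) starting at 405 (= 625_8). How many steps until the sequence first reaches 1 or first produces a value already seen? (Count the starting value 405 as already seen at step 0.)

405 = (6,2,5)_8 → 65
65 = (1,0,1)_8 → 2
2 = (2)_8 → 4
4 = (4)_8 → 16
16 = (2,0)_8 → 4  — 4 repeats.
That took 5 steps.

5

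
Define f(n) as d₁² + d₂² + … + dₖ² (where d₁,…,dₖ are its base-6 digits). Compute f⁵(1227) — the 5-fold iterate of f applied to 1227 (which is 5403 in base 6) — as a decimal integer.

29

1227 = (5,4,0,3)_6 → 5² + 4² + 0² + 3² = 25 + 16 + 0 + 9 = 50
50 = (1,2,2)_6 → 1² + 2² + 2² = 1 + 4 + 4 = 9
9 = (1,3)_6 → 1² + 3² = 1 + 9 = 10
10 = (1,4)_6 → 1² + 4² = 1 + 16 = 17
17 = (2,5)_6 → 2² + 5² = 4 + 25 = 29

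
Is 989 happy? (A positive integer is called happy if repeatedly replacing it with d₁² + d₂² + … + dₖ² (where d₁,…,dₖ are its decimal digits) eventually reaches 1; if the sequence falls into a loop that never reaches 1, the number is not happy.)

989 → 226
226 → 44
44 → 32
32 → 13
13 → 10
10 → 1  — reached 1.

happy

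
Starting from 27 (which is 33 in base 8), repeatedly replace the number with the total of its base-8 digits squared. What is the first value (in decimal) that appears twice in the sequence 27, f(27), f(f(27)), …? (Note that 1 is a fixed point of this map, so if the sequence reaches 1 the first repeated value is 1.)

1

27 = (3,3)_8 → 3² + 3² = 9 + 9 = 18
18 = (2,2)_8 → 2² + 2² = 4 + 4 = 8
8 = (1,0)_8 → 1² + 0² = 1 + 0 = 1  — reached the fixed point 1.
1 → 1, so 1 is the first repeated value.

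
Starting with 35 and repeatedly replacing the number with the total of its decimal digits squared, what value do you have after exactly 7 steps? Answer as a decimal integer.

35 → 34
34 → 25
25 → 29
29 → 85
85 → 89
89 → 145
145 → 42

42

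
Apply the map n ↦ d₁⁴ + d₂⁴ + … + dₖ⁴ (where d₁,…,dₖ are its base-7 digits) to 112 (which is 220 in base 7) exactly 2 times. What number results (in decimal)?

512

112 = (2,2,0)_7 → 2⁴ + 2⁴ + 0⁴ = 16 + 16 + 0 = 32
32 = (4,4)_7 → 4⁴ + 4⁴ = 256 + 256 = 512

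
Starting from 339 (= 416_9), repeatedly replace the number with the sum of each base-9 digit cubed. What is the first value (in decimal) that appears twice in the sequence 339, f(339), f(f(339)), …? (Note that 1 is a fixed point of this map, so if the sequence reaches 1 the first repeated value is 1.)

339 = (4,1,6)_9 → 4³ + 1³ + 6³ = 64 + 1 + 216 = 281
281 = (3,4,2)_9 → 3³ + 4³ + 2³ = 27 + 64 + 8 = 99
99 = (1,2,0)_9 → 1³ + 2³ + 0³ = 1 + 8 + 0 = 9
9 = (1,0)_9 → 1³ + 0³ = 1 + 0 = 1  — reached the fixed point 1.
1 → 1, so 1 is the first repeated value.

1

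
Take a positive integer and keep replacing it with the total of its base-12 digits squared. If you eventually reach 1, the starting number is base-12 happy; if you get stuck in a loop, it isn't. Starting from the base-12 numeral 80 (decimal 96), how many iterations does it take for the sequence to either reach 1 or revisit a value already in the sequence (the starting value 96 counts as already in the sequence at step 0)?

11

96 = (8,0)_12 → 8² + 0² = 64
64 = (5,4)_12 → 5² + 4² = 41
41 = (3,5)_12 → 3² + 5² = 34
34 = (2,10)_12 → 2² + 10² = 104
104 = (8,8)_12 → 8² + 8² = 128
128 = (10,8)_12 → 10² + 8² = 164
164 = (1,1,8)_12 → 1² + 1² + 8² = 66
66 = (5,6)_12 → 5² + 6² = 61
61 = (5,1)_12 → 5² + 1² = 26
26 = (2,2)_12 → 2² + 2² = 8
8 = (8)_12 → 8² = 64  — 64 repeats.
That took 11 steps.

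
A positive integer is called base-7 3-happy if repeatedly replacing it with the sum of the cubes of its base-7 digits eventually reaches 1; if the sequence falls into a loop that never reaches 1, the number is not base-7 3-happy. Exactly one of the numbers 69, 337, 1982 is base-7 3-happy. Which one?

337

69: 69 → 225 → 129 → 99 → 9 → 9  — repeats 9 (not base-7 3-happy)
337: 337 → 433 → 343 → 1  — reaches 1 (base-7 3-happy)
1982: 1982 → 278 → 314 → 440 → 434 → 218 → 92 → 218  — repeats 218 (not base-7 3-happy)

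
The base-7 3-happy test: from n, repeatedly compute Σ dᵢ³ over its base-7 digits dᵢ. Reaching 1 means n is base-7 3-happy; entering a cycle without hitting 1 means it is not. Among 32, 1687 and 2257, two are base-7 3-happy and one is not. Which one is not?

32

32: 32 → 128 → 80 → 92 → 218 → 92  — repeats 92 (not base-7 3-happy)
1687: 1687 → 307 → 433 → 343 → 1  — reaches 1 (base-7 3-happy)
2257: 2257 → 307 → 433 → 343 → 1  — reaches 1 (base-7 3-happy)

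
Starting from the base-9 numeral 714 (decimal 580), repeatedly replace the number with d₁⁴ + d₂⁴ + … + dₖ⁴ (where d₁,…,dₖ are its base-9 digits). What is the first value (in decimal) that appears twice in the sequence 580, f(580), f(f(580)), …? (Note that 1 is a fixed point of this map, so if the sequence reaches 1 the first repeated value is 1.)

722

580 = (7,1,4)_9 → 7⁴ + 1⁴ + 4⁴ = 2658
2658 = (3,5,7,3)_9 → 3⁴ + 5⁴ + 7⁴ + 3⁴ = 3188
3188 = (4,3,3,2)_9 → 4⁴ + 3⁴ + 3⁴ + 2⁴ = 434
434 = (5,3,2)_9 → 5⁴ + 3⁴ + 2⁴ = 722
722 = (8,8,2)_9 → 8⁴ + 8⁴ + 2⁴ = 8208
8208 = (1,2,2,3,0)_9 → 1⁴ + 2⁴ + 2⁴ + 3⁴ + 0⁴ = 114
114 = (1,3,6)_9 → 1⁴ + 3⁴ + 6⁴ = 1378
1378 = (1,8,0,1)_9 → 1⁴ + 8⁴ + 0⁴ + 1⁴ = 4098
4098 = (5,5,5,3)_9 → 5⁴ + 5⁴ + 5⁴ + 3⁴ = 1956
1956 = (2,6,1,3)_9 → 2⁴ + 6⁴ + 1⁴ + 3⁴ = 1394
1394 = (1,8,1,8)_9 → 1⁴ + 8⁴ + 1⁴ + 8⁴ = 8194
8194 = (1,2,2,1,4)_9 → 1⁴ + 2⁴ + 2⁴ + 1⁴ + 4⁴ = 290
290 = (3,5,2)_9 → 3⁴ + 5⁴ + 2⁴ = 722  — 722 already appeared earlier.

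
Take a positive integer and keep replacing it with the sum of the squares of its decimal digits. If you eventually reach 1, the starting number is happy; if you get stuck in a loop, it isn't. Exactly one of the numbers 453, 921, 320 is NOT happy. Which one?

453: 453 → 50 → 25 → 29 → 85 → 89 → 145 → 42 → 20 → 4 → 16 → 37 → 58 → 89  — repeats 89 (not happy)
921: 921 → 86 → 100 → 1  — reaches 1 (happy)
320: 320 → 13 → 10 → 1  — reaches 1 (happy)

453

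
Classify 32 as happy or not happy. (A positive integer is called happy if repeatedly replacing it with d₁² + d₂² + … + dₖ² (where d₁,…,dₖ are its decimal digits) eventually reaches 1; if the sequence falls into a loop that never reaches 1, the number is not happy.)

32 → 13
13 → 10
10 → 1  — reached 1.

happy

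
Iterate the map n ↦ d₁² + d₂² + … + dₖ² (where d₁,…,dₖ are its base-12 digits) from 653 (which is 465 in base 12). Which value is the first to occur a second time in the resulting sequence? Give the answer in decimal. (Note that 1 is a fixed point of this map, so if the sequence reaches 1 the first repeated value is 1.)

61

653 = (4,6,5)_12 → 4² + 6² + 5² = 77
77 = (6,5)_12 → 6² + 5² = 61
61 = (5,1)_12 → 5² + 1² = 26
26 = (2,2)_12 → 2² + 2² = 8
8 = (8)_12 → 8² = 64
64 = (5,4)_12 → 5² + 4² = 41
41 = (3,5)_12 → 3² + 5² = 34
34 = (2,10)_12 → 2² + 10² = 104
104 = (8,8)_12 → 8² + 8² = 128
128 = (10,8)_12 → 10² + 8² = 164
164 = (1,1,8)_12 → 1² + 1² + 8² = 66
66 = (5,6)_12 → 5² + 6² = 61  — 61 already appeared earlier.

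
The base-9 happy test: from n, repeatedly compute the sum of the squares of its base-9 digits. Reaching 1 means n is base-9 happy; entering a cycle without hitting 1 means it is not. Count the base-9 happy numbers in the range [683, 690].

1

683: 683 → 137 → 41 → 41  — not base-9 happy
684: 684 → 80 → 128 → 30 → 18 → 4 → 16 → 50 → 50  — not base-9 happy
685: 685 → 81 → 1  — base-9 happy
686: 686 → 84 → 10 → 2 → 4 → 16 → 50 → 50  — not base-9 happy
687: 687 → 89 → 65 → 53 → 89  — not base-9 happy
688: 688 → 96 → 38 → 20 → 8 → 64 → 50 → 50  — not base-9 happy
689: 689 → 105 → 41 → 41  — not base-9 happy
690: 690 → 116 → 74 → 68 → 74  — not base-9 happy
base-9 happy: 685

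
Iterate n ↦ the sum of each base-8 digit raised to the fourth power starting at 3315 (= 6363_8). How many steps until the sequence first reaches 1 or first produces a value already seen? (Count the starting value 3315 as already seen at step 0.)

9

3315 = (6,3,6,3)_8 → 6⁴ + 3⁴ + 6⁴ + 3⁴ = 1296 + 81 + 1296 + 81 = 2754
2754 = (5,3,0,2)_8 → 5⁴ + 3⁴ + 0⁴ + 2⁴ = 625 + 81 + 0 + 16 = 722
722 = (1,3,2,2)_8 → 1⁴ + 3⁴ + 2⁴ + 2⁴ = 1 + 81 + 16 + 16 = 114
114 = (1,6,2)_8 → 1⁴ + 6⁴ + 2⁴ = 1 + 1296 + 16 = 1313
1313 = (2,4,4,1)_8 → 2⁴ + 4⁴ + 4⁴ + 1⁴ = 16 + 256 + 256 + 1 = 529
529 = (1,0,2,1)_8 → 1⁴ + 0⁴ + 2⁴ + 1⁴ = 1 + 0 + 16 + 1 = 18
18 = (2,2)_8 → 2⁴ + 2⁴ = 16 + 16 = 32
32 = (4,0)_8 → 4⁴ + 0⁴ = 256 + 0 = 256
256 = (4,0,0)_8 → 4⁴ + 0⁴ + 0⁴ = 256 + 0 + 0 = 256  — 256 repeats.
That took 9 steps.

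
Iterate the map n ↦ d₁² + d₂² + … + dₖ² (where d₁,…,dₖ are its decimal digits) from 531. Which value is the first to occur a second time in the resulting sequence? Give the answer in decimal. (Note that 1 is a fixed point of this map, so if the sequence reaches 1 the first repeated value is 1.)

531 → 35
35 → 34
34 → 25
25 → 29
29 → 85
85 → 89
89 → 145
145 → 42
42 → 20
20 → 4
4 → 16
16 → 37
37 → 58
58 → 89  — 89 already appeared earlier.

89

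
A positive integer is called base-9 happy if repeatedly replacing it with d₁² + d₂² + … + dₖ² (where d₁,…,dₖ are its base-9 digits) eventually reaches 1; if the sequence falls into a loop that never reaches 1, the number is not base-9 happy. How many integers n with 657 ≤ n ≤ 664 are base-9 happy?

2

657: 657 → 65 → 53 → 89 → 65  — not base-9 happy
658: 658 → 66 → 58 → 52 → 74 → 68 → 74  — not base-9 happy
659: 659 → 69 → 85 → 17 → 65 → 53 → 89 → 65  — not base-9 happy
660: 660 → 74 → 68 → 74  — not base-9 happy
661: 661 → 81 → 1  — base-9 happy
662: 662 → 90 → 2 → 4 → 16 → 50 → 50  — not base-9 happy
663: 663 → 101 → 9 → 1  — base-9 happy
664: 664 → 114 → 46 → 26 → 68 → 74 → 68  — not base-9 happy
base-9 happy: 661, 663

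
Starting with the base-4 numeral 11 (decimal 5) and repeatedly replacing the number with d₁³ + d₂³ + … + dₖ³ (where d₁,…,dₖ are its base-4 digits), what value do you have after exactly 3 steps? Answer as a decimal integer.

5 = (1,1)_4 → 1³ + 1³ = 1 + 1 = 2
2 = (2)_4 → 2³ = 8
8 = (2,0)_4 → 2³ + 0³ = 8 + 0 = 8

8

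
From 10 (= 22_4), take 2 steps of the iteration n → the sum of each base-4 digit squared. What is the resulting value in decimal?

10 = (2,2)_4 → 2² + 2² = 4 + 4 = 8
8 = (2,0)_4 → 2² + 0² = 4 + 0 = 4

4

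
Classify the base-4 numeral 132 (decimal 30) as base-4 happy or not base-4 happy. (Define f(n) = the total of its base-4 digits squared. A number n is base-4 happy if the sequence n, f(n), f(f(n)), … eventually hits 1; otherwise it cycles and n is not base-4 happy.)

base-4 happy

30 = (1,3,2)_4 → 1² + 3² + 2² = 14
14 = (3,2)_4 → 3² + 2² = 13
13 = (3,1)_4 → 3² + 1² = 10
10 = (2,2)_4 → 2² + 2² = 8
8 = (2,0)_4 → 2² + 0² = 4
4 = (1,0)_4 → 1² + 0² = 1  — reached 1.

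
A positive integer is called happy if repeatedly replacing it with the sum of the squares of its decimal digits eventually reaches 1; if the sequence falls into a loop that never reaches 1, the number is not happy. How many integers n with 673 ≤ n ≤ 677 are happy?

1

673: 673 → 94 → 97 → 130 → 10 → 1  — happy
674: 674 → 101 → 2 → 4 → 16 → 37 → 58 → 89 → 145 → 42 → 20 → 4  — not happy
675: 675 → 110 → 2 → 4 → 16 → 37 → 58 → 89 → 145 → 42 → 20 → 4  — not happy
676: 676 → 121 → 6 → 36 → 45 → 41 → 17 → 50 → 25 → 29 → 85 → 89 → 145 → 42 → 20 → 4 → 16 → 37 → 58 → 89  — not happy
677: 677 → 134 → 26 → 40 → 16 → 37 → 58 → 89 → 145 → 42 → 20 → 4 → 16  — not happy
happy: 673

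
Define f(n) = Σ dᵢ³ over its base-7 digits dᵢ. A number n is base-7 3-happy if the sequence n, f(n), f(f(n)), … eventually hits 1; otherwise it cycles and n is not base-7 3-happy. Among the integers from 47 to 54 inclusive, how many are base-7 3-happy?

1

47: 47 → 341 → 557 → 137 → 197 → 65 → 17 → 35 → 125 → 251 → 341  (repeats 341)
48: 48 → 432 → 252 → 126 → 72 → 36 → 126  (repeats 126)
49: 49 → 1  (reaches 1)
50: 50 → 2 → 8 → 2  (repeats 2)
51: 51 → 9 → 9  (repeats 9)
52: 52 → 28 → 64 → 10 → 28  (repeats 28)
53: 53 → 65 → 17 → 35 → 125 → 251 → 341 → 557 → 137 → 197 → 65  (repeats 65)
54: 54 → 126 → 72 → 36 → 126  (repeats 126)
base-7 3-happy: 49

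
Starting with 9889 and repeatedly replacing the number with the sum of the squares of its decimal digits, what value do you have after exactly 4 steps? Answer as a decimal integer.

145

9889 → 9² + 8² + 8² + 9² = 81 + 64 + 64 + 81 = 290
290 → 2² + 9² + 0² = 4 + 81 + 0 = 85
85 → 8² + 5² = 64 + 25 = 89
89 → 8² + 9² = 64 + 81 = 145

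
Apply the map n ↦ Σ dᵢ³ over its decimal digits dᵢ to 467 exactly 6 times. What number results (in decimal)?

713

467 → 4³ + 6³ + 7³ = 623
623 → 6³ + 2³ + 3³ = 251
251 → 2³ + 5³ + 1³ = 134
134 → 1³ + 3³ + 4³ = 92
92 → 9³ + 2³ = 737
737 → 7³ + 3³ + 7³ = 713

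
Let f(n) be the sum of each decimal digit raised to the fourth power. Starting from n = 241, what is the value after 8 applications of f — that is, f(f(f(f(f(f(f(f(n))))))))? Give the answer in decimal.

1138

241 → 2⁴ + 4⁴ + 1⁴ = 16 + 256 + 1 = 273
273 → 2⁴ + 7⁴ + 3⁴ = 16 + 2401 + 81 = 2498
2498 → 2⁴ + 4⁴ + 9⁴ + 8⁴ = 16 + 256 + 6561 + 4096 = 10929
10929 → 1⁴ + 0⁴ + 9⁴ + 2⁴ + 9⁴ = 1 + 0 + 6561 + 16 + 6561 = 13139
13139 → 1⁴ + 3⁴ + 1⁴ + 3⁴ + 9⁴ = 1 + 81 + 1 + 81 + 6561 = 6725
6725 → 6⁴ + 7⁴ + 2⁴ + 5⁴ = 1296 + 2401 + 16 + 625 = 4338
4338 → 4⁴ + 3⁴ + 3⁴ + 8⁴ = 256 + 81 + 81 + 4096 = 4514
4514 → 4⁴ + 5⁴ + 1⁴ + 4⁴ = 256 + 625 + 1 + 256 = 1138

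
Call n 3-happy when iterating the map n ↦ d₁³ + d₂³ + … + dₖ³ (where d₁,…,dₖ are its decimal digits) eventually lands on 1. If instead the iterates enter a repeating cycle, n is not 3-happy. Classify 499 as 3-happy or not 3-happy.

not 3-happy

499 → 4³ + 9³ + 9³ = 1522
1522 → 1³ + 5³ + 2³ + 2³ = 142
142 → 1³ + 4³ + 2³ = 73
73 → 7³ + 3³ = 370
370 → 3³ + 7³ + 0³ = 370  — 370 already seen; the sequence cycles without reaching 1.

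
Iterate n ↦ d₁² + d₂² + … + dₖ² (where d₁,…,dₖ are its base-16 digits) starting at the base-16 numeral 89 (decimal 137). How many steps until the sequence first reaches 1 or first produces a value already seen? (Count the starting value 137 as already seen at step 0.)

137 = (8,9)_16 → 8² + 9² = 145
145 = (9,1)_16 → 9² + 1² = 82
82 = (5,2)_16 → 5² + 2² = 29
29 = (1,13)_16 → 1² + 13² = 170
170 = (10,10)_16 → 10² + 10² = 200
200 = (12,8)_16 → 12² + 8² = 208
208 = (13,0)_16 → 13² + 0² = 169
169 = (10,9)_16 → 10² + 9² = 181
181 = (11,5)_16 → 11² + 5² = 146
146 = (9,2)_16 → 9² + 2² = 85
85 = (5,5)_16 → 5² + 5² = 50
50 = (3,2)_16 → 3² + 2² = 13
13 = (13)_16 → 13² = 169  — 169 repeats.
That took 13 steps.

13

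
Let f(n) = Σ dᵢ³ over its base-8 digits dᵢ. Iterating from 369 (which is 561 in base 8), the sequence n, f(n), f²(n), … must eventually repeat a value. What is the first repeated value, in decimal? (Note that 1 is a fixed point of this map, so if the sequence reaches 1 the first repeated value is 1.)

369 = (5,6,1)_8 → 342
342 = (5,2,6)_8 → 349
349 = (5,3,5)_8 → 277
277 = (4,2,5)_8 → 197
197 = (3,0,5)_8 → 152
152 = (2,3,0)_8 → 35
35 = (4,3)_8 → 91
91 = (1,3,3)_8 → 55
55 = (6,7)_8 → 559
559 = (1,0,5,7)_8 → 469
469 = (7,2,5)_8 → 476
476 = (7,3,4)_8 → 434
434 = (6,6,2)_8 → 440
440 = (6,7,0)_8 → 559  — 559 already appeared earlier.

559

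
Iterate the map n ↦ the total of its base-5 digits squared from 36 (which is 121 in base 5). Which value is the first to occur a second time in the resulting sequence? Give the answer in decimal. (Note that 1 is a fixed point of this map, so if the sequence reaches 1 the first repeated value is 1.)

4

36 = (1,2,1)_5 → 1² + 2² + 1² = 1 + 4 + 1 = 6
6 = (1,1)_5 → 1² + 1² = 1 + 1 = 2
2 = (2)_5 → 2² = 4
4 = (4)_5 → 4² = 16
16 = (3,1)_5 → 3² + 1² = 9 + 1 = 10
10 = (2,0)_5 → 2² + 0² = 4 + 0 = 4  — 4 already appeared earlier.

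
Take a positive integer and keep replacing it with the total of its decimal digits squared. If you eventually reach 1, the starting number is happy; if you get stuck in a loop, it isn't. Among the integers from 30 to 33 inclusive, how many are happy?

30: 30 → 9 → 81 → 65 → 61 → 37 → 58 → 89 → 145 → 42 → 20 → 4 → 16 → 37  (repeats 37)
31: 31 → 10 → 1  (reaches 1)
32: 32 → 13 → 10 → 1  (reaches 1)
33: 33 → 18 → 65 → 61 → 37 → 58 → 89 → 145 → 42 → 20 → 4 → 16 → 37  (repeats 37)
happy: 31, 32

2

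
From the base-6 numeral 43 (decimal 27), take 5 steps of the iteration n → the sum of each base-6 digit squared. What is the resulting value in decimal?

26

27 = (4,3)_6 → 4² + 3² = 16 + 9 = 25
25 = (4,1)_6 → 4² + 1² = 16 + 1 = 17
17 = (2,5)_6 → 2² + 5² = 4 + 25 = 29
29 = (4,5)_6 → 4² + 5² = 16 + 25 = 41
41 = (1,0,5)_6 → 1² + 0² + 5² = 1 + 0 + 25 = 26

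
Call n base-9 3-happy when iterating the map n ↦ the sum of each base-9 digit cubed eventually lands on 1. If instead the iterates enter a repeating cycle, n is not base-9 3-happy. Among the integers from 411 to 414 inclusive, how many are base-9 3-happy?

411: 411 → 341 → 577 → 345 → 99 → 9 → 1  — base-9 3-happy
412: 412 → 468 → 468  — not base-9 3-happy
413: 413 → 637 → 1029 → 271 → 55 → 217 → 225 → 351 → 91 → 3 → 27 → 27  — not base-9 3-happy
414: 414 → 126 → 126  — not base-9 3-happy
base-9 3-happy: 411

1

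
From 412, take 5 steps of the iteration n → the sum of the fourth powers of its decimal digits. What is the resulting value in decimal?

6725

412 → 273
273 → 2498
2498 → 10929
10929 → 13139
13139 → 6725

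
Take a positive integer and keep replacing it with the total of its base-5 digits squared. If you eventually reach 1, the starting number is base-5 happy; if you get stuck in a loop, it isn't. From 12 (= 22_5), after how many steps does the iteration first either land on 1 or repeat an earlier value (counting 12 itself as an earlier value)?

5

12 = (2,2)_5 → 2² + 2² = 4 + 4 = 8
8 = (1,3)_5 → 1² + 3² = 1 + 9 = 10
10 = (2,0)_5 → 2² + 0² = 4 + 0 = 4
4 = (4)_5 → 4² = 16
16 = (3,1)_5 → 3² + 1² = 9 + 1 = 10  — 10 repeats.
That took 5 steps.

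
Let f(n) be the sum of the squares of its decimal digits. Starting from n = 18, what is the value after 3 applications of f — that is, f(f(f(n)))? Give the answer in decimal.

37

18 → 65
65 → 61
61 → 37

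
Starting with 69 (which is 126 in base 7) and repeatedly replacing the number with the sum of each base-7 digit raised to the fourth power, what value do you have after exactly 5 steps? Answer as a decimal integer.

69 = (1,2,6)_7 → 1⁴ + 2⁴ + 6⁴ = 1313
1313 = (3,5,5,4)_7 → 3⁴ + 5⁴ + 5⁴ + 4⁴ = 1587
1587 = (4,4,2,5)_7 → 4⁴ + 4⁴ + 2⁴ + 5⁴ = 1153
1153 = (3,2,3,5)_7 → 3⁴ + 2⁴ + 3⁴ + 5⁴ = 803
803 = (2,2,2,5)_7 → 2⁴ + 2⁴ + 2⁴ + 5⁴ = 673

673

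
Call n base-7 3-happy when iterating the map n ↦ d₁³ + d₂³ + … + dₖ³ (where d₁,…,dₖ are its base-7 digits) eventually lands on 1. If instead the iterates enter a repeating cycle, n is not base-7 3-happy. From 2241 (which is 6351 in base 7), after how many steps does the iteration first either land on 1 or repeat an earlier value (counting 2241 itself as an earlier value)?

2241 = (6,3,5,1)_7 → 6³ + 3³ + 5³ + 1³ = 216 + 27 + 125 + 1 = 369
369 = (1,0,3,5)_7 → 1³ + 0³ + 3³ + 5³ = 1 + 0 + 27 + 125 = 153
153 = (3,0,6)_7 → 3³ + 0³ + 6³ = 27 + 0 + 216 = 243
243 = (4,6,5)_7 → 4³ + 6³ + 5³ = 64 + 216 + 125 = 405
405 = (1,1,1,6)_7 → 1³ + 1³ + 1³ + 6³ = 1 + 1 + 1 + 216 = 219
219 = (4,3,2)_7 → 4³ + 3³ + 2³ = 64 + 27 + 8 = 99
99 = (2,0,1)_7 → 2³ + 0³ + 1³ = 8 + 0 + 1 = 9
9 = (1,2)_7 → 1³ + 2³ = 1 + 8 = 9  — 9 repeats.
That took 8 steps.

8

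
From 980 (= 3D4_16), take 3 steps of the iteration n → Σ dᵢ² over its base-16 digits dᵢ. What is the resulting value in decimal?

980 = (3,13,4)_16 → 3² + 13² + 4² = 9 + 169 + 16 = 194
194 = (12,2)_16 → 12² + 2² = 144 + 4 = 148
148 = (9,4)_16 → 9² + 4² = 81 + 16 = 97

97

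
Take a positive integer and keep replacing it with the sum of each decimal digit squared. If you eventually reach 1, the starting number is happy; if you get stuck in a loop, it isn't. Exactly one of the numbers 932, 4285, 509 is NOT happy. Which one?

932: 932 → 94 → 97 → 130 → 10 → 1  — reaches 1 (happy)
4285: 4285 → 109 → 82 → 68 → 100 → 1  — reaches 1 (happy)
509: 509 → 106 → 37 → 58 → 89 → 145 → 42 → 20 → 4 → 16 → 37  — repeats 37 (not happy)

509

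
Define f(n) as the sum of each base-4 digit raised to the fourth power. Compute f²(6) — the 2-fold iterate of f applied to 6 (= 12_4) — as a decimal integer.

6 = (1,2)_4 → 17
17 = (1,0,1)_4 → 2

2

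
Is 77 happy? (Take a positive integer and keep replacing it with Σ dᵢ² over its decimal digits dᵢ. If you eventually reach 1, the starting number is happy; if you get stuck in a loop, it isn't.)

not happy

77 → 7² + 7² = 49 + 49 = 98
98 → 9² + 8² = 81 + 64 = 145
145 → 1² + 4² + 5² = 1 + 16 + 25 = 42
42 → 4² + 2² = 16 + 4 = 20
20 → 2² + 0² = 4 + 0 = 4
4 → 4² = 16
16 → 1² + 6² = 1 + 36 = 37
37 → 3² + 7² = 9 + 49 = 58
58 → 5² + 8² = 25 + 64 = 89
89 → 8² + 9² = 64 + 81 = 145  — 145 already seen; the sequence cycles without reaching 1.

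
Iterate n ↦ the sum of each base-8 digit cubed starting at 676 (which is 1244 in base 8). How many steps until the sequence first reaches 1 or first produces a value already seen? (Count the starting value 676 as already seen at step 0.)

6

676 = (1,2,4,4)_8 → 1³ + 2³ + 4³ + 4³ = 1 + 8 + 64 + 64 = 137
137 = (2,1,1)_8 → 2³ + 1³ + 1³ = 8 + 1 + 1 = 10
10 = (1,2)_8 → 1³ + 2³ = 1 + 8 = 9
9 = (1,1)_8 → 1³ + 1³ = 1 + 1 = 2
2 = (2)_8 → 2³ = 8
8 = (1,0)_8 → 1³ + 0³ = 1 + 0 = 1  — reached 1.
That took 6 steps.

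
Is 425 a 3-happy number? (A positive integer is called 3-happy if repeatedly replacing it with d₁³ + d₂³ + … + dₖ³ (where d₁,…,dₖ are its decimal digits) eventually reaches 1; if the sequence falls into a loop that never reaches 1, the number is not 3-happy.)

425 → 4³ + 2³ + 5³ = 197
197 → 1³ + 9³ + 7³ = 1073
1073 → 1³ + 0³ + 7³ + 3³ = 371
371 → 3³ + 7³ + 1³ = 371  — 371 already seen; the sequence cycles without reaching 1.

not 3-happy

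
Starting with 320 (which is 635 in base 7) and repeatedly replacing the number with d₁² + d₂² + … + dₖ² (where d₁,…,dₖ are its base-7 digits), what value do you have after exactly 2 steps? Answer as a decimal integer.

10

320 = (6,3,5)_7 → 70
70 = (1,3,0)_7 → 10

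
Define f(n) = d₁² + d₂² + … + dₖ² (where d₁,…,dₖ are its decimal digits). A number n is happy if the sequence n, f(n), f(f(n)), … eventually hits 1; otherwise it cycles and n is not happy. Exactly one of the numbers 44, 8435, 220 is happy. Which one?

44: 44 → 32 → 13 → 10 → 1  — reaches 1 (happy)
8435: 8435 → 114 → 18 → 65 → 61 → 37 → 58 → 89 → 145 → 42 → 20 → 4 → 16 → 37  — repeats 37 (not happy)
220: 220 → 8 → 64 → 52 → 29 → 85 → 89 → 145 → 42 → 20 → 4 → 16 → 37 → 58 → 89  — repeats 89 (not happy)

44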